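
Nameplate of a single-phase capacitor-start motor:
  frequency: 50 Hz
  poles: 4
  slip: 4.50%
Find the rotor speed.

n_s = 120f/p = 120×50/4 = 1500 rpm
n = n_s(1 − s) = 1500 × (1 − 0.045) = 1432 rpm

1432 rpm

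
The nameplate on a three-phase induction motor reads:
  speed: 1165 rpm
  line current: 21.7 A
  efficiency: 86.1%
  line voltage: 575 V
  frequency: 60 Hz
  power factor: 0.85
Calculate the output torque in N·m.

P_in = √3·V·I·cosφ = 1.732 × 575 × 21.7 × 0.85 = 18369 W
P_out = η·P_in = 0.861 × 18369 = 15816 W
n = 1165 rpm
ω = 2π×1165/60 = 122 rad/s
τ = P_out/ω = 15816/122 = 130 N·m

130 N·m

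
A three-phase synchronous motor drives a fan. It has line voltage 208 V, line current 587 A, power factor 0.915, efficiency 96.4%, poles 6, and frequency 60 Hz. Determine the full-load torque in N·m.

P_in = √3·V·I·cosφ = 1.732 × 208 × 587 × 0.915 = 193495 W
P_out = η·P_in = 0.964 × 193495 = 186529 W
n = n_s = 120×60/6 = 1200 rpm (synchronous)
ω = 2π×1200/60 = 125.7 rad/s
τ = P_out/ω = 186529/125.7 = 1480 N·m

1480 N·m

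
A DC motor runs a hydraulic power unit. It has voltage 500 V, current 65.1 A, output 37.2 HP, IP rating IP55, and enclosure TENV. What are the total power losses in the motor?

4.8 kW

P_in = V·I = 500×65.1 = 32550 W
P_out = 37.2×746 = 27751 W
Losses = P_in − P_out = 32550 − 27751 = 4799 W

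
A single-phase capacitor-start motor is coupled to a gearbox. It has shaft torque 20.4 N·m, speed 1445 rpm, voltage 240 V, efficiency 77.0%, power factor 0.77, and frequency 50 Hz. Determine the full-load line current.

21.7 A

ω = 2π×1445/60 = 151.3 rad/s; P_out = τω = 20.4 × 151.3 = 3087 W
P_in = P_out / η = 3087 / 0.770 = 4009 W
I = P_in / (V·cosφ) = 4009 / (240 × 0.77) = 21.7 A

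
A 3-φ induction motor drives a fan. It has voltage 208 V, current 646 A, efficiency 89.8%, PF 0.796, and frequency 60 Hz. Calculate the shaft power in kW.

P_in = √3·V·I·cosφ = 1.732 × 208 × 646 × 0.796 = 185249 W
P_out = η·P_in = 0.898 × 185249 = 166354 W

166 kW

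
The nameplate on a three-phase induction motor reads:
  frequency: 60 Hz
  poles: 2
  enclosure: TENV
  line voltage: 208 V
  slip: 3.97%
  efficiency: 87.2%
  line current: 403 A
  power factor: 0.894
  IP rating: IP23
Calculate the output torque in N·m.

313 N·m

P_in = √3·V·I·cosφ = 1.732 × 208 × 403 × 0.894 = 129794 W
P_out = η·P_in = 0.872 × 129794 = 113180 W
n_s = 120×60/2 = 3600 rpm; n = 3600×(1−0.0397) = 3457 rpm
ω = 2π×3457/60 = 362 rad/s
τ = P_out/ω = 113180/362 = 313 N·m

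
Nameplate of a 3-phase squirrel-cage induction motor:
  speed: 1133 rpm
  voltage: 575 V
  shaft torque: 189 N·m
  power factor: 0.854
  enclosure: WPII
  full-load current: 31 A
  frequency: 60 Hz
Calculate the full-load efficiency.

ω = 2π × 1133/60 = 118.6 rad/s; P_out = τω = 189 × 118.6 = 22415 W
P_in = √3·V_L·I_L·cosφ = 1.732 × 575 × 31 × 0.854 = 26365 W
η = P_out / P_in = 22415 / 26365 = 0.850 = 85.0%

85.0 %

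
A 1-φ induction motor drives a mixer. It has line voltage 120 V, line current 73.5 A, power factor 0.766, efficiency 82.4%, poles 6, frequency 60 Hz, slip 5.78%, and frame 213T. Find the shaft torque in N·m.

47 N·m

P_in = V·I·cosφ = 120 × 73.5 × 0.766 = 6756 W
P_out = η·P_in = 0.824 × 6756 = 5567 W
n_s = 120×60/6 = 1200 rpm; n = 1200×(1−0.0578) = 1131 rpm
ω = 2π×1131/60 = 118.4 rad/s
τ = P_out/ω = 5567/118.4 = 47 N·m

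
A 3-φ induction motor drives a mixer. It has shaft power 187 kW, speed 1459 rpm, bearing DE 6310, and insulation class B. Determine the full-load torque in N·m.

ω = 2π × 1459/60 = 152.8 rad/s
τ = P/ω = 187000/152.8 = 1220 N·m

1220 N·m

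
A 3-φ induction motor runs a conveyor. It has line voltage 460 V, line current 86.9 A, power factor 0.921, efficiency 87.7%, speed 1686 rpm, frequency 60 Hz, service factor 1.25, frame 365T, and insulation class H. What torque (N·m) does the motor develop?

P_in = √3·V·I·cosφ = 1.732 × 460 × 86.9 × 0.921 = 63765 W
P_out = η·P_in = 0.877 × 63765 = 55922 W
n = 1686 rpm
ω = 2π×1686/60 = 176.6 rad/s
τ = P_out/ω = 55922/176.6 = 317 N·m

317 N·m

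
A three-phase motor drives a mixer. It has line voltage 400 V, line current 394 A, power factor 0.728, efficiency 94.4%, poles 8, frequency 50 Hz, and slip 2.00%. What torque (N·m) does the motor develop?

P_in = √3·V·I·cosφ = 1.732 × 400 × 394 × 0.728 = 198717 W
P_out = η·P_in = 0.944 × 198717 = 187589 W
n_s = 120×50/8 = 750 rpm; n = 750×(1−0.02) = 735 rpm
ω = 2π×735/60 = 76.97 rad/s
τ = P_out/ω = 187589/76.97 = 2440 N·m

2440 N·m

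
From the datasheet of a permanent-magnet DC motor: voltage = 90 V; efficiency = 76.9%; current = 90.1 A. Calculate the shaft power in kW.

P_in = V·I = 90 × 90.1 = 8109 W
P_out = η·P_in = 0.769 × 8109 = 6236 W

6.24 kW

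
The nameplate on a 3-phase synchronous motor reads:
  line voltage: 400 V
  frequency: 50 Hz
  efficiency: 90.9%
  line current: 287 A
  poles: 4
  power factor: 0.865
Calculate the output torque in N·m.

P_in = √3·V·I·cosφ = 1.732 × 400 × 287 × 0.865 = 171991 W
P_out = η·P_in = 0.909 × 171991 = 156340 W
n = n_s = 120×50/4 = 1500 rpm (synchronous)
ω = 2π×1500/60 = 157.1 rad/s
τ = P_out/ω = 156340/157.1 = 995 N·m

995 N·m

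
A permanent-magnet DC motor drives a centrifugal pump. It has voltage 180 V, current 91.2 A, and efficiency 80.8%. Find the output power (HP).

17.8 HP

P_in = V·I = 180 × 91.2 = 16416 W
P_out = η·P_in = 0.808 × 16416 = 13264 W
= 13264/746 = 17.8 HP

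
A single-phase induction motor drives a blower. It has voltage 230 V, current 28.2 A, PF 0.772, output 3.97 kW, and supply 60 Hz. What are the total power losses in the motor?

1040 W

P_in = V·I·cosφ = 230×28.2×0.772 = 5007 W
P_out = 3970 W
Losses = P_in − P_out = 5007 − 3970 = 1037 W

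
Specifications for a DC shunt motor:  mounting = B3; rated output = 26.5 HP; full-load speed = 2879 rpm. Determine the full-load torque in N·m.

P_out = 26.5 × 746 = 19769 W
ω = 2π × 2879/60 = 301.5 rad/s
τ = P_out/ω = 19769/301.5 = 65.6 N·m

65.6 N·m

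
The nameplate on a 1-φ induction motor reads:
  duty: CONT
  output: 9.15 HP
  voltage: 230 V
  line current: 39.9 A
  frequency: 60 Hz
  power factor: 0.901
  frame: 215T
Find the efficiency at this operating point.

82.6 %

P_out = 9.15 × 746 = 6826 W
P_in = V·I·cosφ = 230 × 39.9 × 0.901 = 8268 W
η = P_out / P_in = 6826 / 8268 = 0.826 = 82.6%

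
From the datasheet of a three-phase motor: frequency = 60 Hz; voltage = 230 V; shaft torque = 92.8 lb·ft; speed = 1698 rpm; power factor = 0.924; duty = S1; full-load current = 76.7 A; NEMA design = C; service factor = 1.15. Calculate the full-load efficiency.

79.2 %

τ = 92.8 lb·ft × 1.356 = 125.8 N·m
ω = 2π × 1698/60 = 177.8 rad/s; P_out = τω = 125.8 × 177.8 = 22367 W
P_in = √3·V_L·I_L·cosφ = 1.732 × 230 × 76.7 × 0.924 = 28232 W
η = P_out / P_in = 22367 / 28232 = 0.792 = 79.2%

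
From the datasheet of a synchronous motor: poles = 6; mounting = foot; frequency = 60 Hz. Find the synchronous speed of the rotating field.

n_s = 120f/p = 120×60/6 = 1200 rpm

1200 rpm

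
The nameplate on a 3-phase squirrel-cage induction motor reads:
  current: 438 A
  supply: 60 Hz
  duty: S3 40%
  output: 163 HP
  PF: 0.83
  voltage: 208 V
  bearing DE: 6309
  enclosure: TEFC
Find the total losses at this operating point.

P_in = √3·V·I·cosφ = 1.732×208×438×0.83 = 130967 W
P_out = 163×746 = 121598 W
Losses = P_in − P_out = 130967 − 121598 = 9369 W

9370 W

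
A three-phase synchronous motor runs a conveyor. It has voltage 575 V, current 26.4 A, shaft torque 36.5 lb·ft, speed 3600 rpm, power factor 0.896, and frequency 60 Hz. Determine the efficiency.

τ = 36.5 lb·ft × 1.356 = 49.49 N·m
ω = 2π × 3600/60 = 377 rad/s; P_out = τω = 49.49 × 377 = 18658 W
P_in = √3·V_L·I_L·cosφ = 1.732 × 575 × 26.4 × 0.896 = 23557 W
η = P_out / P_in = 18658 / 23557 = 0.792 = 79.2%

79.2 %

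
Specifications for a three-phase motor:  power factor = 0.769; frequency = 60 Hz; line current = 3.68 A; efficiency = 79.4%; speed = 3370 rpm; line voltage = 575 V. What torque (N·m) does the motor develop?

6.34 N·m

P_in = √3·V·I·cosφ = 1.732 × 575 × 3.68 × 0.769 = 2818 W
P_out = η·P_in = 0.794 × 2818 = 2237 W
n = 3370 rpm
ω = 2π×3370/60 = 352.9 rad/s
τ = P_out/ω = 2237/352.9 = 6.34 N·m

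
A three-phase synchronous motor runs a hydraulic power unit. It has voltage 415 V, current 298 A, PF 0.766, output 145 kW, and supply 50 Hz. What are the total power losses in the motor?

19.1 kW

P_in = √3·V·I·cosφ = 1.732×415×298×0.766 = 164074 W
P_out = 145000 W
Losses = P_in − P_out = 164074 − 145000 = 19074 W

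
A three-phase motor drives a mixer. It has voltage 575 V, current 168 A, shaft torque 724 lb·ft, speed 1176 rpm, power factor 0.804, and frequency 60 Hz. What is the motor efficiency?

89.9 %

τ = 724 lb·ft × 1.356 = 981.7 N·m
ω = 2π × 1176/60 = 123.2 rad/s; P_out = τω = 981.7 × 123.2 = 120945 W
P_in = √3·V_L·I_L·cosφ = 1.732 × 575 × 168 × 0.804 = 134518 W
η = P_out / P_in = 120945 / 134518 = 0.899 = 89.9%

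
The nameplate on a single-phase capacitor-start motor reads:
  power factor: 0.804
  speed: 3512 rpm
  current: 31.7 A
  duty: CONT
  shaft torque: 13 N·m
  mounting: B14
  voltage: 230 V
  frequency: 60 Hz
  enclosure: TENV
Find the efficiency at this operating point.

81.6 %

ω = 2π × 3512/60 = 367.8 rad/s; P_out = τω = 13 × 367.8 = 4781 W
P_in = V·I·cosφ = 230 × 31.7 × 0.804 = 5862 W
η = P_out / P_in = 4781 / 5862 = 0.816 = 81.6%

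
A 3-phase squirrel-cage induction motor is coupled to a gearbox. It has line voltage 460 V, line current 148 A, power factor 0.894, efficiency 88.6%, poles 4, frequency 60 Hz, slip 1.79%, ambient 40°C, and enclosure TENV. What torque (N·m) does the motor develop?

P_in = √3·V·I·cosφ = 1.732 × 460 × 148 × 0.894 = 105416 W
P_out = η·P_in = 0.886 × 105416 = 93399 W
n_s = 120×60/4 = 1800 rpm; n = 1800×(1−0.0179) = 1768 rpm
ω = 2π×1768/60 = 185.1 rad/s
τ = P_out/ω = 93399/185.1 = 505 N·m

505 N·m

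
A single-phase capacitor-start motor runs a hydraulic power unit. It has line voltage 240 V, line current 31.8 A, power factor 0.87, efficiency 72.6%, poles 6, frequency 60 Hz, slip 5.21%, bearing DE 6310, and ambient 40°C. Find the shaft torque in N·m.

P_in = V·I·cosφ = 240 × 31.8 × 0.87 = 6640 W
P_out = η·P_in = 0.726 × 6640 = 4821 W
n_s = 120×60/6 = 1200 rpm; n = 1200×(1−0.0521) = 1137 rpm
ω = 2π×1137/60 = 119.1 rad/s
τ = P_out/ω = 4821/119.1 = 40.5 N·m

40.5 N·m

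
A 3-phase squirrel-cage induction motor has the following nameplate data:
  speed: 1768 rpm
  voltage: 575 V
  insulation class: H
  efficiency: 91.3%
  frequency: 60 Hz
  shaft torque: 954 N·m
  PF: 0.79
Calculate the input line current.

246 A

ω = 2π×1768/60 = 185.1 rad/s; P_out = τω = 954 × 185.1 = 176585 W
P_in = P_out / η = 176585 / 0.913 = 193412 W
I_L = P_in / (√3·V_L·cosφ) = 193412 / (1.732 × 575 × 0.79) = 246 A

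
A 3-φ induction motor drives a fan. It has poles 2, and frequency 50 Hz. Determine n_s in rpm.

3000 rpm

n_s = 120f/p = 120×50/2 = 3000 rpm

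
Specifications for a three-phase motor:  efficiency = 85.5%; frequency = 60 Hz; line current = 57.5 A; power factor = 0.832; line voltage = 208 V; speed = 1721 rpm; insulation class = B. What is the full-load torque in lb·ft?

60.3 lb·ft

P_in = √3·V·I·cosφ = 1.732 × 208 × 57.5 × 0.832 = 17235 W
P_out = η·P_in = 0.855 × 17235 = 14736 W
n = 1721 rpm
ω = 2π×1721/60 = 180.2 rad/s
τ = P_out/ω = 14736/180.2 = 81.78 N·m
In lb·ft: 81.78/1.356 = 60.3 lb·ft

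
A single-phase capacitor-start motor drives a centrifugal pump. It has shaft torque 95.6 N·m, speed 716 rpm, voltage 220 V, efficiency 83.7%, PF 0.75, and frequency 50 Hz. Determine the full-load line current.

51.9 A

ω = 2π×716/60 = 74.98 rad/s; P_out = τω = 95.6 × 74.98 = 7168 W
P_in = P_out / η = 7168 / 0.837 = 8564 W
I = P_in / (V·cosφ) = 8564 / (220 × 0.75) = 51.9 A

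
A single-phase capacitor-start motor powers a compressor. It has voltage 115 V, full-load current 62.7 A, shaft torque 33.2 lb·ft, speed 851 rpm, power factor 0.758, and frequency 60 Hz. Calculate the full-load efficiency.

73.4 %

τ = 33.2 lb·ft × 1.356 = 45.02 N·m
ω = 2π × 851/60 = 89.12 rad/s; P_out = τω = 45.02 × 89.12 = 4012 W
P_in = V·I·cosφ = 115 × 62.7 × 0.758 = 5466 W
η = P_out / P_in = 4012 / 5466 = 0.734 = 73.4%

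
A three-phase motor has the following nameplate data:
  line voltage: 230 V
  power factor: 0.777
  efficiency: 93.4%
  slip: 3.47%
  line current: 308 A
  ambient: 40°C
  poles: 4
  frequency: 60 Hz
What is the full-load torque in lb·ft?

P_in = √3·V·I·cosφ = 1.732 × 230 × 308 × 0.777 = 95334 W
P_out = η·P_in = 0.934 × 95334 = 89042 W
n_s = 120×60/4 = 1800 rpm; n = 1800×(1−0.0347) = 1738 rpm
ω = 2π×1738/60 = 182 rad/s
τ = P_out/ω = 89042/182 = 489.2 N·m
In lb·ft: 489.2/1.356 = 361 lb·ft

361 lb·ft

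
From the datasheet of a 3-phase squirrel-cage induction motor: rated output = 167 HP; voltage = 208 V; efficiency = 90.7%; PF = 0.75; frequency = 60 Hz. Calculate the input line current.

P_out = 167 × 746 = 124582 W
P_in = P_out / η = 124582 / 0.907 = 137356 W
I_L = P_in / (√3·V_L·cosφ) = 137356 / (1.732 × 208 × 0.75) = 508 A

508 A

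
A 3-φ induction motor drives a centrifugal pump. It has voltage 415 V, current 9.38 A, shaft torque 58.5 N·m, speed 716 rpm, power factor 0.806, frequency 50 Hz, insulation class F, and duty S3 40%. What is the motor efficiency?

ω = 2π × 716/60 = 74.98 rad/s; P_out = τω = 58.5 × 74.98 = 4386 W
P_in = √3·V_L·I_L·cosφ = 1.732 × 415 × 9.38 × 0.806 = 5434 W
η = P_out / P_in = 4386 / 5434 = 0.807 = 80.7%

80.7 %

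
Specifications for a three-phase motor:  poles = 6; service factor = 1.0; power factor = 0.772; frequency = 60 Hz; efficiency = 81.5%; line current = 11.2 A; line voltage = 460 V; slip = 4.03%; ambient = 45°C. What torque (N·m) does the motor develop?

P_in = √3·V·I·cosφ = 1.732 × 460 × 11.2 × 0.772 = 6889 W
P_out = η·P_in = 0.815 × 6889 = 5615 W
n_s = 120×60/6 = 1200 rpm; n = 1200×(1−0.0403) = 1152 rpm
ω = 2π×1152/60 = 120.6 rad/s
τ = P_out/ω = 5615/120.6 = 46.6 N·m

46.6 N·m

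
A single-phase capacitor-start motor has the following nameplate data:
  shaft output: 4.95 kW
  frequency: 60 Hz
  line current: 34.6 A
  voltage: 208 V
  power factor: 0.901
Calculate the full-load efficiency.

76.3 %

P_out = 4.95 kW = 4950 W
P_in = V·I·cosφ = 208 × 34.6 × 0.901 = 6484 W
η = P_out / P_in = 4950 / 6484 = 0.763 = 76.3%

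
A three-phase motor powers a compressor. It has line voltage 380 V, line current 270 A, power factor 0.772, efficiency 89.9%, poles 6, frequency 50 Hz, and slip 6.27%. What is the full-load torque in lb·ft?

927 lb·ft

P_in = √3·V·I·cosφ = 1.732 × 380 × 270 × 0.772 = 137187 W
P_out = η·P_in = 0.899 × 137187 = 123331 W
n_s = 120×50/6 = 1000 rpm; n = 1000×(1−0.0627) = 937 rpm
ω = 2π×937/60 = 98.12 rad/s
τ = P_out/ω = 123331/98.12 = 1257 N·m
In lb·ft: 1257/1.356 = 927 lb·ft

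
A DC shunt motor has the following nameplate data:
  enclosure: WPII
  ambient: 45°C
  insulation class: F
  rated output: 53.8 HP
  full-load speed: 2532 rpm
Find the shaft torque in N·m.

P_out = 53.8 × 746 = 40135 W
ω = 2π × 2532/60 = 265.2 rad/s
τ = P_out/ω = 40135/265.2 = 151 N·m

151 N·m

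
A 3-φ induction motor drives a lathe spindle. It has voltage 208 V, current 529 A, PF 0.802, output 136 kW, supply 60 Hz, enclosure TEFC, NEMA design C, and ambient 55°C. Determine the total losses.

16800 W

P_in = √3·V·I·cosφ = 1.732×208×529×0.802 = 152841 W
P_out = 136000 W
Losses = P_in − P_out = 152841 − 136000 = 16841 W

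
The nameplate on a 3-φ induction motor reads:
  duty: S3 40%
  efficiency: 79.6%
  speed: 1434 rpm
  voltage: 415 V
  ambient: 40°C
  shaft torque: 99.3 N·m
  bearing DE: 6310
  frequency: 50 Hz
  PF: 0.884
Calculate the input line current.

29.5 A

ω = 2π×1434/60 = 150.2 rad/s; P_out = τω = 99.3 × 150.2 = 14915 W
P_in = P_out / η = 14915 / 0.796 = 18737 W
I_L = P_in / (√3·V_L·cosφ) = 18737 / (1.732 × 415 × 0.884) = 29.5 A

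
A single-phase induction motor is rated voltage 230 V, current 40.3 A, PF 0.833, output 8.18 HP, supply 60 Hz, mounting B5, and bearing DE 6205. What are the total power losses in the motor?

1.62 kW

P_in = V·I·cosφ = 230×40.3×0.833 = 7721 W
P_out = 8.18×746 = 6102 W
Losses = P_in − P_out = 7721 − 6102 = 1619 W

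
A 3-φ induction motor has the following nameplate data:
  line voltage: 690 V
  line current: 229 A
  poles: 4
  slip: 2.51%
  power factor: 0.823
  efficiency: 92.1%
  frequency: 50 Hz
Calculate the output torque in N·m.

P_in = √3·V·I·cosφ = 1.732 × 690 × 229 × 0.823 = 225233 W
P_out = η·P_in = 0.921 × 225233 = 207440 W
n_s = 120×50/4 = 1500 rpm; n = 1500×(1−0.0251) = 1462 rpm
ω = 2π×1462/60 = 153.1 rad/s
τ = P_out/ω = 207440/153.1 = 1350 N·m

1350 N·m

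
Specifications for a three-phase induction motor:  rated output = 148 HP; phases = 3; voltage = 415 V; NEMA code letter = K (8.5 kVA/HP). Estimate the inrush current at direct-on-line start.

1750 A

S_LR = 8.5 × 148 = 1258 kVA
I_LR = S_LR/(√3·V_L) = 1258000/(1.732×415) = 1750 A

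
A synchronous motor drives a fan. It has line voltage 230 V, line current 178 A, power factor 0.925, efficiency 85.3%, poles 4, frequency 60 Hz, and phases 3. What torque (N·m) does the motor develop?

P_in = √3·V·I·cosφ = 1.732 × 230 × 178 × 0.925 = 65590 W
P_out = η·P_in = 0.853 × 65590 = 55948 W
n = n_s = 120×60/4 = 1800 rpm (synchronous)
ω = 2π×1800/60 = 188.5 rad/s
τ = P_out/ω = 55948/188.5 = 297 N·m

297 N·m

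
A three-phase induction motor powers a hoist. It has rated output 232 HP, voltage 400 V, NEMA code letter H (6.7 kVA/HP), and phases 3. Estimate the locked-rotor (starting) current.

2240 A

S_LR = 6.7 × 232 = 1554.4 kVA
I_LR = S_LR/(√3·V_L) = 1554400/(1.732×400) = 2240 A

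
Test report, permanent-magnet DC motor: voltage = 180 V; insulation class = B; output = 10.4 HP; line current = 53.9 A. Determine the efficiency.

P_out = 10.4 × 746 = 7758 W
P_in = V·I = 180 × 53.9 = 9702 W
η = P_out / P_in = 7758 / 9702 = 0.800 = 80.0%

80.0 %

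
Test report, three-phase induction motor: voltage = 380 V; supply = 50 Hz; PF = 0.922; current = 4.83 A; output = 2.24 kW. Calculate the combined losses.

691 W

P_in = √3·V·I·cosφ = 1.732×380×4.83×0.922 = 2931 W
P_out = 2240 W
Losses = P_in − P_out = 2931 − 2240 = 691 W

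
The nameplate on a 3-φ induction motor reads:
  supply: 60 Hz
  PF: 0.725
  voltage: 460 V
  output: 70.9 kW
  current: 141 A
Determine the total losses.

10.5 kW

P_in = √3·V·I·cosφ = 1.732×460×141×0.725 = 81445 W
P_out = 70900 W
Losses = P_in − P_out = 81445 − 70900 = 10545 W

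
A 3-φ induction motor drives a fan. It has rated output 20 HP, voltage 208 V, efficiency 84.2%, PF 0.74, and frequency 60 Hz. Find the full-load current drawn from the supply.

P_out = 20 × 746 = 14920 W
P_in = P_out / η = 14920 / 0.842 = 17720 W
I_L = P_in / (√3·V_L·cosφ) = 17720 / (1.732 × 208 × 0.74) = 66.5 A

66.5 A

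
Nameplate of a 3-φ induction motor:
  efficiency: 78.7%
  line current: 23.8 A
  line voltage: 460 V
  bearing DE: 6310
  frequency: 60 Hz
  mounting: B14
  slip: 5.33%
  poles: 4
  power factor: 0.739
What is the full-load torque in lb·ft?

P_in = √3·V·I·cosφ = 1.732 × 460 × 23.8 × 0.739 = 14013 W
P_out = η·P_in = 0.787 × 14013 = 11028 W
n_s = 120×60/4 = 1800 rpm; n = 1800×(1−0.0533) = 1704 rpm
ω = 2π×1704/60 = 178.4 rad/s
τ = P_out/ω = 11028/178.4 = 61.82 N·m
In lb·ft: 61.82/1.356 = 45.6 lb·ft

45.6 lb·ft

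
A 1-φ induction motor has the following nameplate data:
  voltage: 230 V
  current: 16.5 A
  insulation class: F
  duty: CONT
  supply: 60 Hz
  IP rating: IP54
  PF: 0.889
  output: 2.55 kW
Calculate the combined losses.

P_in = V·I·cosφ = 230×16.5×0.889 = 3374 W
P_out = 2550 W
Losses = P_in − P_out = 3374 − 2550 = 824 W

824 W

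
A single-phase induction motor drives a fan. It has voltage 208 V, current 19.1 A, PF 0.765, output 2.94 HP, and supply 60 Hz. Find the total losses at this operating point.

846 W

P_in = V·I·cosφ = 208×19.1×0.765 = 3039 W
P_out = 2.94×746 = 2193 W
Losses = P_in − P_out = 3039 − 2193 = 846 W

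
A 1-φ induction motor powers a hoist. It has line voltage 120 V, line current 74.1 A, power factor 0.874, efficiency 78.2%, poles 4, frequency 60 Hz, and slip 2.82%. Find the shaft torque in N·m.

P_in = V·I·cosφ = 120 × 74.1 × 0.874 = 7772 W
P_out = η·P_in = 0.782 × 7772 = 6078 W
n_s = 120×60/4 = 1800 rpm; n = 1800×(1−0.0282) = 1749 rpm
ω = 2π×1749/60 = 183.2 rad/s
τ = P_out/ω = 6078/183.2 = 33.2 N·m

33.2 N·m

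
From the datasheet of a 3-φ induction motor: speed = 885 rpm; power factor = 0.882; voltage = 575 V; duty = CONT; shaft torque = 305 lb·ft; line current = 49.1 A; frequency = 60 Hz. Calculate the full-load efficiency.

τ = 305 lb·ft × 1.356 = 413.6 N·m
ω = 2π × 885/60 = 92.68 rad/s; P_out = τω = 413.6 × 92.68 = 38332 W
P_in = √3·V_L·I_L·cosφ = 1.732 × 575 × 49.1 × 0.882 = 43129 W
η = P_out / P_in = 38332 / 43129 = 0.889 = 88.9%

88.9 %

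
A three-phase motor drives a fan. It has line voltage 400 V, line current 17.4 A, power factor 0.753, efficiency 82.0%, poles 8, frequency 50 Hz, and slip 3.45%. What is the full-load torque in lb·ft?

72.4 lb·ft

P_in = √3·V·I·cosφ = 1.732 × 400 × 17.4 × 0.753 = 9077 W
P_out = η·P_in = 0.82 × 9077 = 7443 W
n_s = 120×50/8 = 750 rpm; n = 750×(1−0.0345) = 724 rpm
ω = 2π×724/60 = 75.82 rad/s
τ = P_out/ω = 7443/75.82 = 98.17 N·m
In lb·ft: 98.17/1.356 = 72.4 lb·ft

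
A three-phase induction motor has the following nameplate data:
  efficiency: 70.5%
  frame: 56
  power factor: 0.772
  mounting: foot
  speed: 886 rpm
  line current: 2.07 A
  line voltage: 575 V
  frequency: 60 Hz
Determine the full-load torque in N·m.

P_in = √3·V·I·cosφ = 1.732 × 575 × 2.07 × 0.772 = 1591 W
P_out = η·P_in = 0.705 × 1591 = 1122 W
n = 886 rpm
ω = 2π×886/60 = 92.78 rad/s
τ = P_out/ω = 1122/92.78 = 12.1 N·m

12.1 N·m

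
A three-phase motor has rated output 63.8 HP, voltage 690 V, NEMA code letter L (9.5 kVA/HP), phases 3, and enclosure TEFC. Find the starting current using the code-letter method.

507 A

S_LR = 9.5 × 63.8 = 606.1 kVA
I_LR = S_LR/(√3·V_L) = 606100/(1.732×690) = 507 A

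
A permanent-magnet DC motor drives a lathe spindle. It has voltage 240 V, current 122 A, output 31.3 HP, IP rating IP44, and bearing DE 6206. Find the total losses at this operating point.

P_in = V·I = 240×122 = 29280 W
P_out = 31.3×746 = 23350 W
Losses = P_in − P_out = 29280 − 23350 = 5930 W

5.93 kW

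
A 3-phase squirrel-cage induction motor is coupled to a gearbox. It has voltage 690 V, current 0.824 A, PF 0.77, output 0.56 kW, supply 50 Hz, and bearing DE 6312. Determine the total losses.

P_in = √3·V·I·cosφ = 1.732×690×0.824×0.77 = 758 W
P_out = 560 W
Losses = P_in − P_out = 758 − 560 = 198 W

198 W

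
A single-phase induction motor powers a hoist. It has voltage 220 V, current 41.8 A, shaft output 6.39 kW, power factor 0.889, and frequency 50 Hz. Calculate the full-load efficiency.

78.2 %

P_out = 6.39 kW = 6390 W
P_in = V·I·cosφ = 220 × 41.8 × 0.889 = 8175 W
η = P_out / P_in = 6390 / 8175 = 0.782 = 78.2%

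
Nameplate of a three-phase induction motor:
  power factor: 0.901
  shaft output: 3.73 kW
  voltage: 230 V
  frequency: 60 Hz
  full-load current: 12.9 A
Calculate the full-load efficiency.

P_out = 3.73 kW = 3730 W
P_in = √3·V_L·I_L·cosφ = 1.732 × 230 × 12.9 × 0.901 = 4630 W
η = P_out / P_in = 3730 / 4630 = 0.806 = 80.6%

80.6 %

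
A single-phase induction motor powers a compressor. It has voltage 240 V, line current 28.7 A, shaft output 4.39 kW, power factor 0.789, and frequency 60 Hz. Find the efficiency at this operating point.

80.8 %

P_out = 4.39 kW = 4390 W
P_in = V·I·cosφ = 240 × 28.7 × 0.789 = 5435 W
η = P_out / P_in = 4390 / 5435 = 0.808 = 80.8%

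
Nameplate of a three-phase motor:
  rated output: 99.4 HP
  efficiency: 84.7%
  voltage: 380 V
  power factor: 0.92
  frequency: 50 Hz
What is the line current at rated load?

P_out = 99.4 × 746 = 74152 W
P_in = P_out / η = 74152 / 0.847 = 87547 W
I_L = P_in / (√3·V_L·cosφ) = 87547 / (1.732 × 380 × 0.92) = 145 A

145 A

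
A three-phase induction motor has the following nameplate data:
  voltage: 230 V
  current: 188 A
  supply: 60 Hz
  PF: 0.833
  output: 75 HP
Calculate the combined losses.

6440 W

P_in = √3·V·I·cosφ = 1.732×230×188×0.833 = 62385 W
P_out = 75×746 = 55950 W
Losses = P_in − P_out = 62385 − 55950 = 6435 W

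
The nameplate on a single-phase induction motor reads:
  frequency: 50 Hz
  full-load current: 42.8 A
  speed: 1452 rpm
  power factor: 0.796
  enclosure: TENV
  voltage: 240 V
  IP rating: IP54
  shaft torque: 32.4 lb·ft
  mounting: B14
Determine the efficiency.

τ = 32.4 lb·ft × 1.356 = 43.93 N·m
ω = 2π × 1452/60 = 152.1 rad/s; P_out = τω = 43.93 × 152.1 = 6682 W
P_in = V·I·cosφ = 240 × 42.8 × 0.796 = 8177 W
η = P_out / P_in = 6682 / 8177 = 0.817 = 81.7%

81.7 %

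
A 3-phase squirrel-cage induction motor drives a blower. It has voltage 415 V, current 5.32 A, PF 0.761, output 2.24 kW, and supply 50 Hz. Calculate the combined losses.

670 W

P_in = √3·V·I·cosφ = 1.732×415×5.32×0.761 = 2910 W
P_out = 2240 W
Losses = P_in − P_out = 2910 − 2240 = 670 W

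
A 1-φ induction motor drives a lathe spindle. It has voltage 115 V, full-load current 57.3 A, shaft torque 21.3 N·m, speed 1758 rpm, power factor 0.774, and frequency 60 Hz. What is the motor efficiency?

ω = 2π × 1758/60 = 184.1 rad/s; P_out = τω = 21.3 × 184.1 = 3921 W
P_in = V·I·cosφ = 115 × 57.3 × 0.774 = 5100 W
η = P_out / P_in = 3921 / 5100 = 0.769 = 76.9%

76.9 %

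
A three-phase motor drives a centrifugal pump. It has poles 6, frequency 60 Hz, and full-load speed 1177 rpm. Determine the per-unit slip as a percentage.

1.92 %

n_s = 120f/p = 120×60/6 = 1200 rpm
s = (n_s − n)/n_s = (1200 − 1177)/1200 = 0.0192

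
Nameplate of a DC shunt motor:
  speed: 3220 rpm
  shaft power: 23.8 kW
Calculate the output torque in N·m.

ω = 2π × 3220/60 = 337.2 rad/s
τ = P/ω = 23800/337.2 = 70.6 N·m

70.6 N·m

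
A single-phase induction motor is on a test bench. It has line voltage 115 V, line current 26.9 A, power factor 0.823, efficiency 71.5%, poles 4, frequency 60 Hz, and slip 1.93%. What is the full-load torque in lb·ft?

7.26 lb·ft

P_in = V·I·cosφ = 115 × 26.9 × 0.823 = 2546 W
P_out = η·P_in = 0.715 × 2546 = 1820 W
n_s = 120×60/4 = 1800 rpm; n = 1800×(1−0.0193) = 1765 rpm
ω = 2π×1765/60 = 184.8 rad/s
τ = P_out/ω = 1820/184.8 = 9.848 N·m
In lb·ft: 9.848/1.356 = 7.26 lb·ft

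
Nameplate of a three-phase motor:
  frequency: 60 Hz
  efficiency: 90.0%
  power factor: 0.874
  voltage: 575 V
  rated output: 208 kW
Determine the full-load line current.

P_out = 208 kW = 208000 W
P_in = P_out / η = 208000 / 0.900 = 231111 W
I_L = P_in / (√3·V_L·cosφ) = 231111 / (1.732 × 575 × 0.874) = 266 A

266 A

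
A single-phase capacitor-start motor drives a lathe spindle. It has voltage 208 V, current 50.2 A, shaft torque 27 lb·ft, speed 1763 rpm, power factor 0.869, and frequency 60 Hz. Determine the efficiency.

τ = 27 lb·ft × 1.356 = 36.61 N·m
ω = 2π × 1763/60 = 184.6 rad/s; P_out = τω = 36.61 × 184.6 = 6758 W
P_in = V·I·cosφ = 208 × 50.2 × 0.869 = 9074 W
η = P_out / P_in = 6758 / 9074 = 0.745 = 74.5%

74.5 %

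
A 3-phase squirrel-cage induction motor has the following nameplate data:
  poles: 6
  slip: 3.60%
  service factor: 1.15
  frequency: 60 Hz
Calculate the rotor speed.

1157 rpm

n_s = 120f/p = 120×60/6 = 1200 rpm
n = n_s(1 − s) = 1200 × (1 − 0.036) = 1157 rpm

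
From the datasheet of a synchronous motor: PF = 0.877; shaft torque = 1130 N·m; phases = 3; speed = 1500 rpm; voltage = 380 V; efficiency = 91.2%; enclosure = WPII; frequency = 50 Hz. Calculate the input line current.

ω = 2π×1500/60 = 157.1 rad/s; P_out = τω = 1130 × 157.1 = 177523 W
P_in = P_out / η = 177523 / 0.912 = 194652 W
I_L = P_in / (√3·V_L·cosφ) = 194652 / (1.732 × 380 × 0.877) = 337 A

337 A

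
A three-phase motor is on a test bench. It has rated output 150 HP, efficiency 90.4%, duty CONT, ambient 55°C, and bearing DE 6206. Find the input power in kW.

124 kW

P_out = 150 × 746 = 111900 W
P_in = P_out/η = 111900/0.904 = 123783 W = 124 kW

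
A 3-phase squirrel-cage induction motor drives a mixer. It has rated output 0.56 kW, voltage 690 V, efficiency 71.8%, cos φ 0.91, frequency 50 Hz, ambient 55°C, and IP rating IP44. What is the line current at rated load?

0.717 A

P_out = 0.56 kW = 560 W
P_in = P_out / η = 560 / 0.718 = 780 W
I_L = P_in / (√3·V_L·cosφ) = 780 / (1.732 × 690 × 0.91) = 0.717 A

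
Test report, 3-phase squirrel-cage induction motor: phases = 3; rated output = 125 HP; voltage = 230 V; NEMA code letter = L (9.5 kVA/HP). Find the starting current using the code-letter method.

S_LR = 9.5 × 125 = 1187.5 kVA
I_LR = S_LR/(√3·V_L) = 1187500/(1.732×230) = 2980 A

2980 A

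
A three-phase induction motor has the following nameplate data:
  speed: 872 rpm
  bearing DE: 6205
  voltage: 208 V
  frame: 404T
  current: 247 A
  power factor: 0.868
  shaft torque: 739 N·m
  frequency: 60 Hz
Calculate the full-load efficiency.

87.4 %

ω = 2π × 872/60 = 91.32 rad/s; P_out = τω = 739 × 91.32 = 67485 W
P_in = √3·V_L·I_L·cosφ = 1.732 × 208 × 247 × 0.868 = 77237 W
η = P_out / P_in = 67485 / 77237 = 0.874 = 87.4%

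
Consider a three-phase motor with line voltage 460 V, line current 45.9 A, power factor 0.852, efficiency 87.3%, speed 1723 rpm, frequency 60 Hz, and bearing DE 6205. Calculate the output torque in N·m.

151 N·m

P_in = √3·V·I·cosφ = 1.732 × 460 × 45.9 × 0.852 = 31157 W
P_out = η·P_in = 0.873 × 31157 = 27200 W
n = 1723 rpm
ω = 2π×1723/60 = 180.4 rad/s
τ = P_out/ω = 27200/180.4 = 151 N·m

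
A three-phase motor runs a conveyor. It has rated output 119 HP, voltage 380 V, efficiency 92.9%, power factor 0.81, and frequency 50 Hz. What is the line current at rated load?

179 A

P_out = 119 × 746 = 88774 W
P_in = P_out / η = 88774 / 0.929 = 95559 W
I_L = P_in / (√3·V_L·cosφ) = 95559 / (1.732 × 380 × 0.81) = 179 A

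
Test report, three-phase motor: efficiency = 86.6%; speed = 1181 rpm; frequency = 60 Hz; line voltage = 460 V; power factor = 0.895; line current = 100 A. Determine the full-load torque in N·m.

499 N·m

P_in = √3·V·I·cosφ = 1.732 × 460 × 100 × 0.895 = 71306 W
P_out = η·P_in = 0.866 × 71306 = 61751 W
n = 1181 rpm
ω = 2π×1181/60 = 123.7 rad/s
τ = P_out/ω = 61751/123.7 = 499 N·m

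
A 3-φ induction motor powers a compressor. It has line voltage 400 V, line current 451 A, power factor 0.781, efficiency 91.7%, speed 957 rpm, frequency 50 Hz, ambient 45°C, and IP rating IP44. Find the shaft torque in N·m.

P_in = √3·V·I·cosφ = 1.732 × 400 × 451 × 0.781 = 244026 W
P_out = η·P_in = 0.917 × 244026 = 223772 W
n = 957 rpm
ω = 2π×957/60 = 100.2 rad/s
τ = P_out/ω = 223772/100.2 = 2230 N·m

2230 N·m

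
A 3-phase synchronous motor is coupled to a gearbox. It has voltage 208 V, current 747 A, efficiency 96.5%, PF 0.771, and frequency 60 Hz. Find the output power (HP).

268 HP

P_in = √3·V·I·cosφ = 1.732 × 208 × 747 × 0.771 = 207485 W
P_out = η·P_in = 0.965 × 207485 = 200223 W
= 200223/746 = 268 HP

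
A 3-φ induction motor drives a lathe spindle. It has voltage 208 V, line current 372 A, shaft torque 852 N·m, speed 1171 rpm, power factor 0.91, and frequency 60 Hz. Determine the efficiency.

85.7 %

ω = 2π × 1171/60 = 122.6 rad/s; P_out = τω = 852 × 122.6 = 104455 W
P_in = √3·V_L·I_L·cosφ = 1.732 × 208 × 372 × 0.91 = 121954 W
η = P_out / P_in = 104455 / 121954 = 0.857 = 85.7%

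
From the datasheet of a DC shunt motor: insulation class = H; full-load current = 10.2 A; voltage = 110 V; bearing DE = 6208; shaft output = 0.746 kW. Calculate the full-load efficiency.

66.5 %

P_out = 0.746 kW = 746 W
P_in = V·I = 110 × 10.2 = 1122 W
η = P_out / P_in = 746 / 1122 = 0.665 = 66.5%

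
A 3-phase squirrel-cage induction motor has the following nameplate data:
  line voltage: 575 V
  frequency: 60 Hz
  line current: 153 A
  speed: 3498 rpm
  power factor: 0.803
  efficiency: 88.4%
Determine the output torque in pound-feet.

P_in = √3·V·I·cosφ = 1.732 × 575 × 153 × 0.803 = 122355 W
P_out = η·P_in = 0.884 × 122355 = 108162 W
n = 3498 rpm
ω = 2π×3498/60 = 366.3 rad/s
τ = P_out/ω = 108162/366.3 = 295.3 N·m
In lb·ft: 295.3/1.356 = 218 lb·ft

218 lb·ft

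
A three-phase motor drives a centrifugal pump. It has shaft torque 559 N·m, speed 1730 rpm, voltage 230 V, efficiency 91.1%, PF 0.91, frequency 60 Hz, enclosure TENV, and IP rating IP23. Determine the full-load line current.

ω = 2π×1730/60 = 181.2 rad/s; P_out = τω = 559 × 181.2 = 101291 W
P_in = P_out / η = 101291 / 0.911 = 111187 W
I_L = P_in / (√3·V_L·cosφ) = 111187 / (1.732 × 230 × 0.91) = 307 A

307 A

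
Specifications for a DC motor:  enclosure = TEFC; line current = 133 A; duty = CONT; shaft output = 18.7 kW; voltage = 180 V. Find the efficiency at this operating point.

P_out = 18.7 kW = 18700 W
P_in = V·I = 180 × 133 = 23940 W
η = P_out / P_in = 18700 / 23940 = 0.781 = 78.1%

78.1 %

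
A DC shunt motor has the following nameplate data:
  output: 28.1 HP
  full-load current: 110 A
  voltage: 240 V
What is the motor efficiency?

79.4 %

P_out = 28.1 × 746 = 20963 W
P_in = V·I = 240 × 110 = 26400 W
η = P_out / P_in = 20963 / 26400 = 0.794 = 79.4%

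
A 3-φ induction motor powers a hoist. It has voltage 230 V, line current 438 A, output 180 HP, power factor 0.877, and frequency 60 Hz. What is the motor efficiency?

P_out = 180 × 746 = 134280 W
P_in = √3·V_L·I_L·cosφ = 1.732 × 230 × 438 × 0.877 = 153020 W
η = P_out / P_in = 134280 / 153020 = 0.878 = 87.8%

87.8 %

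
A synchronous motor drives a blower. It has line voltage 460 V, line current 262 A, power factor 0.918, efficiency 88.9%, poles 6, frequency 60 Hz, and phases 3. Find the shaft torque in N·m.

P_in = √3·V·I·cosφ = 1.732 × 460 × 262 × 0.918 = 191624 W
P_out = η·P_in = 0.889 × 191624 = 170354 W
n = n_s = 120×60/6 = 1200 rpm (synchronous)
ω = 2π×1200/60 = 125.7 rad/s
τ = P_out/ω = 170354/125.7 = 1360 N·m

1360 N·m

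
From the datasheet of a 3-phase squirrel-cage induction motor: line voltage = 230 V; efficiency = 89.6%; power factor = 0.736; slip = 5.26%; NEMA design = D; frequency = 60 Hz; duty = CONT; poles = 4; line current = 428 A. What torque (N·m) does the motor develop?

P_in = √3·V·I·cosφ = 1.732 × 230 × 428 × 0.736 = 125487 W
P_out = η·P_in = 0.896 × 125487 = 112436 W
n_s = 120×60/4 = 1800 rpm; n = 1800×(1−0.0526) = 1705 rpm
ω = 2π×1705/60 = 178.5 rad/s
τ = P_out/ω = 112436/178.5 = 630 N·m

630 N·m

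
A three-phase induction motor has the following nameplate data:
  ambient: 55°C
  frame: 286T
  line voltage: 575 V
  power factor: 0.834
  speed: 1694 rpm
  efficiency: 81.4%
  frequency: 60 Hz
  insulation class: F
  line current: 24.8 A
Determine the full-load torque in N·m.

94.5 N·m

P_in = √3·V·I·cosφ = 1.732 × 575 × 24.8 × 0.834 = 20598 W
P_out = η·P_in = 0.814 × 20598 = 16767 W
n = 1694 rpm
ω = 2π×1694/60 = 177.4 rad/s
τ = P_out/ω = 16767/177.4 = 94.5 N·m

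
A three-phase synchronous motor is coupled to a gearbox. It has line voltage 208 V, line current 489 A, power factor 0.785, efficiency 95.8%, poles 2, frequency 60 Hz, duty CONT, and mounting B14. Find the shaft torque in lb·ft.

P_in = √3·V·I·cosφ = 1.732 × 208 × 489 × 0.785 = 138290 W
P_out = η·P_in = 0.958 × 138290 = 132482 W
n = n_s = 120×60/2 = 3600 rpm (synchronous)
ω = 2π×3600/60 = 377 rad/s
τ = P_out/ω = 132482/377 = 351.4 N·m
In lb·ft: 351.4/1.356 = 259 lb·ft

259 lb·ft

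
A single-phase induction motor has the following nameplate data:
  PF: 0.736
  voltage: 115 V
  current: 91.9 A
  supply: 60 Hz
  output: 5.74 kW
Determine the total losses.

P_in = V·I·cosφ = 115×91.9×0.736 = 7778 W
P_out = 5740 W
Losses = P_in − P_out = 7778 − 5740 = 2038 W

2.04 kW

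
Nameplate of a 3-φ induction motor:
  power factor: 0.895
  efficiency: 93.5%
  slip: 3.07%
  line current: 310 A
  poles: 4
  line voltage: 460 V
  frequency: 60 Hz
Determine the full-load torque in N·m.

P_in = √3·V·I·cosφ = 1.732 × 460 × 310 × 0.895 = 221050 W
P_out = η·P_in = 0.935 × 221050 = 206682 W
n_s = 120×60/4 = 1800 rpm; n = 1800×(1−0.0307) = 1745 rpm
ω = 2π×1745/60 = 182.7 rad/s
τ = P_out/ω = 206682/182.7 = 1130 N·m

1130 N·m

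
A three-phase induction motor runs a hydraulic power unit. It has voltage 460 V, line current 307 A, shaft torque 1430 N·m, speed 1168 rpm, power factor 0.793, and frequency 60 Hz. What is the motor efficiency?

ω = 2π × 1168/60 = 122.3 rad/s; P_out = τω = 1430 × 122.3 = 174889 W
P_in = √3·V_L·I_L·cosφ = 1.732 × 460 × 307 × 0.793 = 193962 W
η = P_out / P_in = 174889 / 193962 = 0.902 = 90.2%

90.2 %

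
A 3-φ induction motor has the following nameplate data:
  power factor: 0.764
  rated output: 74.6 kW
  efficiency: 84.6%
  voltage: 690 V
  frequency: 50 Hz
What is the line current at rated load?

96.6 A

P_out = 74.6 kW = 74600 W
P_in = P_out / η = 74600 / 0.846 = 88180 W
I_L = P_in / (√3·V_L·cosφ) = 88180 / (1.732 × 690 × 0.764) = 96.6 A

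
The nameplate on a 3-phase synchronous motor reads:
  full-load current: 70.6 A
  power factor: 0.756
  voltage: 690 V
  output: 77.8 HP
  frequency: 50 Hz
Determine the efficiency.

P_out = 77.8 × 746 = 58039 W
P_in = √3·V_L·I_L·cosφ = 1.732 × 690 × 70.6 × 0.756 = 63786 W
η = P_out / P_in = 58039 / 63786 = 0.910 = 91.0%

91.0 %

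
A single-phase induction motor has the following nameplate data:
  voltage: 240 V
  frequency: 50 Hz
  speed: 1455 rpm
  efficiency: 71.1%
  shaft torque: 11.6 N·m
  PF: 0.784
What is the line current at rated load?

ω = 2π×1455/60 = 152.4 rad/s; P_out = τω = 11.6 × 152.4 = 1768 W
P_in = P_out / η = 1768 / 0.711 = 2487 W
I = P_in / (V·cosφ) = 2487 / (240 × 0.784) = 13.2 A

13.2 A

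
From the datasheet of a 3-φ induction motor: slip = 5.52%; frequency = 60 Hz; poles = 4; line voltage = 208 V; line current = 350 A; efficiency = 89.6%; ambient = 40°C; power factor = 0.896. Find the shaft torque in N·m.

568 N·m

P_in = √3·V·I·cosφ = 1.732 × 208 × 350 × 0.896 = 112976 W
P_out = η·P_in = 0.896 × 112976 = 101226 W
n_s = 120×60/4 = 1800 rpm; n = 1800×(1−0.0552) = 1701 rpm
ω = 2π×1701/60 = 178.1 rad/s
τ = P_out/ω = 101226/178.1 = 568 N·m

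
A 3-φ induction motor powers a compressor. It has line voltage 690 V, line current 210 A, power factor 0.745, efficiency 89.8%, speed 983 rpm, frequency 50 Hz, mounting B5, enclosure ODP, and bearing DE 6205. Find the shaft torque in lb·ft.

1200 lb·ft

P_in = √3·V·I·cosφ = 1.732 × 690 × 210 × 0.745 = 186970 W
P_out = η·P_in = 0.898 × 186970 = 167899 W
n = 983 rpm
ω = 2π×983/60 = 102.9 rad/s
τ = P_out/ω = 167899/102.9 = 1632 N·m
In lb·ft: 1632/1.356 = 1200 lb·ft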